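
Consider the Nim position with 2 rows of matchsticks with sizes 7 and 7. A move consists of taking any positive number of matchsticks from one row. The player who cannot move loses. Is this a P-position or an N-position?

Bitwise XOR of the heap sizes:
  111  (7)
  111  (7)
  ---
  000  (0)
The nim-sum is 0, so this is a P-position: the player to move is in a losing position under optimal play.

P-position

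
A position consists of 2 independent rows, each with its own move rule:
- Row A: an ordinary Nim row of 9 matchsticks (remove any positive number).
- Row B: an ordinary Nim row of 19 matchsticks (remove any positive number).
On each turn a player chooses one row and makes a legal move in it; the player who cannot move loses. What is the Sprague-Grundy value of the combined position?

26

Row A is a plain Nim row of size 9, so its Grundy value is 9.
Row B is a plain Nim row of size 19, so its Grundy value is 19.
By the Sprague-Grundy theorem, the Grundy value of a sum of independent games is the XOR of the component values.
Combined value = 9 XOR 19 = 26.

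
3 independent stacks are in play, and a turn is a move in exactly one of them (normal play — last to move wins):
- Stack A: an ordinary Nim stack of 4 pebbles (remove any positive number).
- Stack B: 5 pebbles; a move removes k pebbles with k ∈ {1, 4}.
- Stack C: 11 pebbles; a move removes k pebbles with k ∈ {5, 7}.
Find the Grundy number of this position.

6

Stack A is a plain Nim stack of size 4, so its Grundy value is 4.
For stack B, compute g(0), g(1), … with moves {1, 4}:
k:     0  1  2  3  4  5
g(k):  0  1  0  1  2  0
So g(5) = 0.
Build the Grundy sequence for stack C with g(k) = mex{g(k−s) : s ∈ {5, 7}, s ≤ k}:
g(0) = mex{} = 0
g(1) = mex{} = 0
g(2) = mex{} = 0
g(3) = mex{} = 0
g(4) = mex{} = 0
g(5) = mex{0} = 1
g(6) = mex{0} = 1
g(7) = mex{0} = 1
g(8) = mex{0} = 1
g(9) = mex{0} = 1
g(10) = mex{0,1} = 2
g(11) = mex{0,1} = 2
So g(11) = 2.
The value of a disjunctive sum is the nim-sum of the parts.
Combined value = 4 ⊕ 0 ⊕ 2 = 6.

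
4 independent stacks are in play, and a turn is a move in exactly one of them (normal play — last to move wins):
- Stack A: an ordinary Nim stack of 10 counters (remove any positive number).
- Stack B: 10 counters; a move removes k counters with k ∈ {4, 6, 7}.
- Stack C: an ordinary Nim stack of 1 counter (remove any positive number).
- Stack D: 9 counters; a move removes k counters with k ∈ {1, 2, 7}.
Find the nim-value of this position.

Stack A is a plain Nim stack of size 10, so its Grundy value is 10.
Build the Grundy sequence for stack B with g(k) = mex{g(k−s) : s ∈ {4, 6, 7}, s ≤ k}:
g(0) = mex{} = 0
g(1) = mex{} = 0
g(2) = mex{} = 0
g(3) = mex{} = 0
g(4) = mex{0} = 1
g(5) = mex{0} = 1
g(6) = mex{0} = 1
g(7) = mex{0} = 1
g(8) = mex{0,1} = 2
g(9) = mex{0,1} = 2
g(10) = mex{0,1} = 2
So g(10) = 2.
Stack C is a plain Nim stack of size 1, so its Grundy value is 1.
For stack D, compute g(0), g(1), … with moves {1, 2, 7}:
g(0) = mex{} = 0
g(1) = mex{0} = 1
g(2) = mex{0,1} = 2
g(3) = mex{1,2} = 0
g(4) = mex{0,2} = 1
g(5) = mex{0,1} = 2
g(6) = mex{1,2} = 0
g(7) = mex{0,2} = 1
g(8) = mex{0,1} = 2
g(9) = mex{1,2} = 0
So g(9) = 0.
The value of a disjunctive sum is the nim-sum of the parts.
Combined value = 10 ⊕ 2 ⊕ 1 ⊕ 0 = 9.

9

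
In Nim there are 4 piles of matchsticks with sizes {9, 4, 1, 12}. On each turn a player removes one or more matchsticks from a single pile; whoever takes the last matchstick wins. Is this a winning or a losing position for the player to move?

Losing position

Nim-sum: 9 ⊕ 4 ⊕ 1 ⊕ 12 = 0.
The nim-sum is 0, so this is a P-position: the player to move is in a losing position under optimal play.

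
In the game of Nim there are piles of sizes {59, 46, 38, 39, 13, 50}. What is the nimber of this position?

Compute the nim-sum pairwise:
59 ^ 46 = 21
21 ^ 38 = 51
51 ^ 39 = 20
20 ^ 13 = 25
25 ^ 50 = 43

43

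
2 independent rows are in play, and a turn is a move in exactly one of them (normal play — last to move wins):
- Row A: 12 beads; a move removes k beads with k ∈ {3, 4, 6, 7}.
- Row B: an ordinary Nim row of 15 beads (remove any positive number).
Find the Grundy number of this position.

15

For row A, compute g(0), g(1), … with moves {3, 4, 6, 7}:
g(0) = mex{} = 0
g(1) = mex{} = 0
g(2) = mex{} = 0
g(3) = mex{0} = 1
g(4) = mex{0} = 1
g(5) = mex{0} = 1
g(6) = mex{0,1} = 2
g(7) = mex{0,1} = 2
g(8) = mex{0,1} = 2
g(9) = mex{0,1,2} = 3
g(10) = mex{1,2} = 0
g(11) = mex{1,2} = 0
g(12) = mex{1,2,3} = 0
So g(12) = 0.
Row B is a plain Nim row of size 15, so its Grundy value is 15.
By the Sprague-Grundy theorem, the Grundy value of a sum of independent games is the XOR of the component values.
Combined value = 0 XOR 15 = 15.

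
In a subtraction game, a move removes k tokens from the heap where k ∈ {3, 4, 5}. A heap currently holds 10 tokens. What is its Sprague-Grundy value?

0

Build the Grundy sequence with g(k) = mex{g(k−s) : s ∈ {3, 4, 5}, s ≤ k}:
k:     0  1  2  3  4  5  6  7  8  9 10
g(k):  0  0  0  1  1  1  2  2  0  0  0
So g(10) = 0.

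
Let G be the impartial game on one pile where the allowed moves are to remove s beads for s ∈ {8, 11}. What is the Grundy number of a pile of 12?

Grundy values for subtraction set {8, 11}:
g(0) = mex{} = 0
g(1) = mex{} = 0
g(2) = mex{} = 0
g(3) = mex{} = 0
g(4) = mex{} = 0
g(5) = mex{} = 0
g(6) = mex{} = 0
g(7) = mex{} = 0
g(8) = mex{0} = 1
g(9) = mex{0} = 1
g(10) = mex{0} = 1
g(11) = mex{0} = 1
g(12) = mex{0} = 1
So g(12) = 1.

1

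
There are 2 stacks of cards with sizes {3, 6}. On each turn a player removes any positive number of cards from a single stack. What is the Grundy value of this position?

5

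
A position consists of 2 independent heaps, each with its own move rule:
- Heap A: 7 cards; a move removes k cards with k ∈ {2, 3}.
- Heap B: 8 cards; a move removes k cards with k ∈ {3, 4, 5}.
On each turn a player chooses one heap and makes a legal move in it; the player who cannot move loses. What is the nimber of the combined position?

1

Grundy values for heap A (subtraction set {2, 3}):
k:     0  1  2  3  4  5  6  7
g(k):  0  0  1  1  2  0  0  1
So g(7) = 1.
Grundy values for heap B (subtraction set {3, 4, 5}):
g(0) = mex{} = 0
g(1) = mex{} = 0
g(2) = mex{} = 0
g(3) = mex{0} = 1
g(4) = mex{0} = 1
g(5) = mex{0} = 1
g(6) = mex{0,1} = 2
g(7) = mex{0,1} = 2
g(8) = mex{1} = 0
So g(8) = 0.
The value of a disjunctive sum is the nim-sum of the parts.
Combined value = 1 XOR 0 = 1.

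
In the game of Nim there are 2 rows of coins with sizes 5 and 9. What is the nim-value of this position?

12

Compute the nim-sum pairwise:
5 XOR 9 = 12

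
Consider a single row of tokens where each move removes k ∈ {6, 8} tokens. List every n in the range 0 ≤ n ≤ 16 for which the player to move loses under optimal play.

0, 1, 2, 3, 4, 5, 14, 15, 16

Grundy values for subtraction set {6, 8}:
k:     0  1  2  3  4  5  6  7  8  9 10 11 12 13 14 15 16
g(k):  0  0  0  0  0  0  1  1  1  1  1  1  2  2  0  0  0
The P-positions (g = 0) in 0..16 are 0, 1, 2, 3, 4, 5, 14, 15, 16.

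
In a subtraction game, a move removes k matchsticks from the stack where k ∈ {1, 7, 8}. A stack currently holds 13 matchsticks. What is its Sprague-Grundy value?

Build the Grundy sequence with g(k) = mex{g(k−s) : s ∈ {1, 7, 8}, s ≤ k}:
g(0) = mex{} = 0
g(1) = mex{0} = 1
g(2) = mex{1} = 0
g(3) = mex{0} = 1
g(4) = mex{1} = 0
g(5) = mex{0} = 1
g(6) = mex{1} = 0
g(7) = mex{0} = 1
g(8) = mex{0,1} = 2
g(9) = mex{0,1,2} = 3
g(10) = mex{0,1,3} = 2
g(11) = mex{0,1,2} = 3
g(12) = mex{0,1,3} = 2
g(13) = mex{0,1,2} = 3
So g(13) = 3.

3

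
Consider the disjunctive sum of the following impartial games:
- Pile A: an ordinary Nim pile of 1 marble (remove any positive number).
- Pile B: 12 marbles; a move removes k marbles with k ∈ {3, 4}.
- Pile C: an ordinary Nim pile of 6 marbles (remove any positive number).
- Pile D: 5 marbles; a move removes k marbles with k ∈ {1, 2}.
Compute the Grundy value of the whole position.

4

Pile A is a plain Nim pile of size 1, so its Grundy value is 1.
For pile B, compute g(0), g(1), … with moves {3, 4}:
g(0) = mex{} = 0
g(1) = mex{} = 0
g(2) = mex{} = 0
g(3) = mex{0} = 1
g(4) = mex{0} = 1
g(5) = mex{0} = 1
g(6) = mex{0,1} = 2
g(7) = mex{1} = 0
g(8) = mex{1} = 0
g(9) = mex{1,2} = 0
g(10) = mex{0,2} = 1
g(11) = mex{0} = 1
g(12) = mex{0} = 1
So g(12) = 1.
Pile C is a plain Nim pile of size 6, so its Grundy value is 6.
For pile D, compute g(0), g(1), … with moves {1, 2}:
g(0) = mex{} = 0
g(1) = mex{0} = 1
g(2) = mex{0,1} = 2
g(3) = mex{1,2} = 0
g(4) = mex{0,2} = 1
g(5) = mex{0,1} = 2
So g(5) = 2.
By the Sprague-Grundy theorem, the Grundy value of a sum of independent games is the XOR of the component values.
Combined value = 1 ⊕ 1 ⊕ 6 ⊕ 2 = 4.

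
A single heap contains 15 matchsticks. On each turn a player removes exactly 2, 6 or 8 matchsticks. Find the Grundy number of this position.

Grundy values for subtraction set {2, 6, 8}:
k:     0  1  2  3  4  5  6  7  8  9 10 11 12 13 14 15
g(k):  0  0  1  1  0  0  1  1  2  2  3  3  2  2  0  0
So g(15) = 0.

0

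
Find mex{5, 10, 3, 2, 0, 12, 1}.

4

The values 0, 1, 2, 3 are all present; 4 is the first non-negative integer missing from the set.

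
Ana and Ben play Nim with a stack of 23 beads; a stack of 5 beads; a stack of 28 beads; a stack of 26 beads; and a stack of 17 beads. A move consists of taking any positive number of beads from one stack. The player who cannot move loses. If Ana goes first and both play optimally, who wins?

Write each in binary and XOR column by column:
  10111  (23)
  00101  (5)
  11100  (28)
  11010  (26)
  10001  (17)
  -----
  00101  (5)
The nim-sum is 5 ≠ 0, so this is an N-position: the player to move can win; Ana has a winning move.

Ana wins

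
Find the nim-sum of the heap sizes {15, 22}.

25

In binary:
  01111  (15)
  10110  (22)
  -----
  11001  (25)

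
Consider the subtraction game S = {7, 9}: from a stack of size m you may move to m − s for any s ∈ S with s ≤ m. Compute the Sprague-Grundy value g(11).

Build the Grundy sequence with g(k) = mex{g(k−s) : s ∈ {7, 9}, s ≤ k}:
k:     0  1  2  3  4  5  6  7  8  9 10 11
g(k):  0  0  0  0  0  0  0  1  1  1  1  1
So g(11) = 1.

1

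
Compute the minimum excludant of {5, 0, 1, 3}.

The values 0, 1 are all present; 2 is the first non-negative integer missing from the set.

2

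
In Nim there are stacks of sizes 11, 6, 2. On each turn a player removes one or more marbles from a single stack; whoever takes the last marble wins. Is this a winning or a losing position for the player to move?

Nim-sum: 11 XOR 6 XOR 2 = 15.
The nim-sum is 15 ≠ 0, so this is an N-position: the player to move can win.

Winning position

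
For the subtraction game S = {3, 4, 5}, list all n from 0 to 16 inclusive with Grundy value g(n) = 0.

0, 1, 2, 8, 9, 10, 16

Build the Grundy sequence with g(k) = mex{g(k−s) : s ∈ {3, 4, 5}, s ≤ k}:
k:     0  1  2  3  4  5  6  7  8  9 10 11 12 13 14 15 16
g(k):  0  0  0  1  1  1  2  2  0  0  0  1  1  1  2  2  0
The P-positions (g = 0) in 0..16 are 0, 1, 2, 8, 9, 10, 16.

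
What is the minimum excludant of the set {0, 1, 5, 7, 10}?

The values 0, 1 are all present; 2 is the first non-negative integer missing from the set.

2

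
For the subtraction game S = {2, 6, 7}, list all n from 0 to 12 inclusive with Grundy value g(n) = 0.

0, 1, 4, 5, 9

Grundy values for subtraction set {2, 6, 7}:
g(0) = mex{} = 0
g(1) = mex{} = 0
g(2) = mex{0} = 1
g(3) = mex{0} = 1
g(4) = mex{1} = 0
g(5) = mex{1} = 0
g(6) = mex{0} = 1
g(7) = mex{0} = 1
g(8) = mex{0,1} = 2
g(9) = mex{1} = 0
g(10) = mex{0,1,2} = 3
g(11) = mex{0} = 1
g(12) = mex{0,1,3} = 2
The P-positions (g = 0) in 0..12 are 0, 1, 4, 5, 9.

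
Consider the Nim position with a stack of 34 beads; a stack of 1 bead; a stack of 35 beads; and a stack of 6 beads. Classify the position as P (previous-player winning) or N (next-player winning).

Compute the nim-sum pairwise:
34 XOR 1 = 35
35 XOR 35 = 0
0 XOR 6 = 6
The nim-sum is 6 ≠ 0, so this is an N-position: the player to move can win.

N-position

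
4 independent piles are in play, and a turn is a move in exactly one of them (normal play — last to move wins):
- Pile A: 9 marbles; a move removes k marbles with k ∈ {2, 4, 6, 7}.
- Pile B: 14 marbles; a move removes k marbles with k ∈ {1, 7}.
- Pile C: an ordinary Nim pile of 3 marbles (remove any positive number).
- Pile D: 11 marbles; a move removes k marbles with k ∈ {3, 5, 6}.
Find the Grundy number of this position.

3

Grundy values for pile A (subtraction set {2, 4, 6, 7}):
k:     0  1  2  3  4  5  6  7  8  9
g(k):  0  0  1  1  2  2  3  3  4  0
So g(9) = 0.
Build the Grundy sequence for pile B with g(k) = mex{g(k−s) : s ∈ {1, 7}, s ≤ k}:
k:     0  1  2  3  4  5  6  7  8  9 10 11 12 13 14
g(k):  0  1  0  1  0  1  0  1  0  1  0  1  0  1  0
So g(14) = 0.
Pile C is a plain Nim pile of size 3, so its Grundy value is 3.
Grundy values for pile D (subtraction set {3, 5, 6}):
g(0) = mex{} = 0
g(1) = mex{} = 0
g(2) = mex{} = 0
g(3) = mex{0} = 1
g(4) = mex{0} = 1
g(5) = mex{0} = 1
g(6) = mex{0,1} = 2
g(7) = mex{0,1} = 2
g(8) = mex{0,1} = 2
g(9) = mex{1,2} = 0
g(10) = mex{1,2} = 0
g(11) = mex{1,2} = 0
So g(11) = 0.
By the Sprague-Grundy theorem, the Grundy value of a sum of independent games is the XOR of the component values.
Combined value = 0 XOR 0 XOR 3 XOR 0 = 3.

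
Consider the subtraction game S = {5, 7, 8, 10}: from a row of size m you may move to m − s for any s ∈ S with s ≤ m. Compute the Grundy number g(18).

0

Grundy values for subtraction set {5, 7, 8, 10}:
k:     0  1  2  3  4  5  6  7  8  9 10 11 12 13 14 15 16 17 18
g(k):  0  0  0  0  0  1  1  1  1  1  2  2  2  2  2  0  0  0  0
So g(18) = 0.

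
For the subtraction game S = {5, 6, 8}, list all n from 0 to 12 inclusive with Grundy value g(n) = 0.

Compute g(0), g(1), … for moves {5, 6, 8}:
k:     0  1  2  3  4  5  6  7  8  9 10 11 12
g(k):  0  0  0  0  0  1  1  1  1  1  2  2  2
The P-positions (g = 0) in 0..12 are 0, 1, 2, 3, 4.

0, 1, 2, 3, 4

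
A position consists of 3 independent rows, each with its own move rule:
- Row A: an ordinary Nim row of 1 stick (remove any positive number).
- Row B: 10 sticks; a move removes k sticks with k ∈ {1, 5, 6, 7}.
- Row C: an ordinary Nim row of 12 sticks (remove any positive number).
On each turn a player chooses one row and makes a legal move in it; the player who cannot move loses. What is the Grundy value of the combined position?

15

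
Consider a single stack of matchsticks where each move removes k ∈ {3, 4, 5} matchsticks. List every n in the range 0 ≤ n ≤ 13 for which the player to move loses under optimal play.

Build the Grundy sequence with g(k) = mex{g(k−s) : s ∈ {3, 4, 5}, s ≤ k}:
k:     0  1  2  3  4  5  6  7  8  9 10 11 12 13
g(k):  0  0  0  1  1  1  2  2  0  0  0  1  1  1
The P-positions (g = 0) in 0..13 are 0, 1, 2, 8, 9, 10.

0, 1, 2, 8, 9, 10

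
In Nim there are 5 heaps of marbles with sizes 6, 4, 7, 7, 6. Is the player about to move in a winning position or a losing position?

Nim-sum: 6 ^ 4 ^ 7 ^ 7 ^ 6 = 4.
The nim-sum is 4 ≠ 0, so this is an N-position: the player to move can win.

Winning position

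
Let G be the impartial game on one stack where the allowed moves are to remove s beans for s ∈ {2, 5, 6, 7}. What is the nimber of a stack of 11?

3

Compute g(0), g(1), … for moves {2, 5, 6, 7}:
k:     0  1  2  3  4  5  6  7  8  9 10 11
g(k):  0  0  1  1  0  2  1  3  2  2  3  3
So g(11) = 3.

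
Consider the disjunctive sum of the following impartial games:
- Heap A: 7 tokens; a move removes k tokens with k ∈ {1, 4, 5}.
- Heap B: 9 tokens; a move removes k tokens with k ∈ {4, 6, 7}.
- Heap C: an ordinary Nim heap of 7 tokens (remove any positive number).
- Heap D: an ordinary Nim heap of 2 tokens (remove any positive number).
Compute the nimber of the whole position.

4

For heap A, compute g(0), g(1), … with moves {1, 4, 5}:
g(0) = mex{} = 0
g(1) = mex{0} = 1
g(2) = mex{1} = 0
g(3) = mex{0} = 1
g(4) = mex{0,1} = 2
g(5) = mex{0,1,2} = 3
g(6) = mex{0,1,3} = 2
g(7) = mex{0,1,2} = 3
So g(7) = 3.
Grundy values for heap B (subtraction set {4, 6, 7}):
k:     0  1  2  3  4  5  6  7  8  9
g(k):  0  0  0  0  1  1  1  1  2  2
So g(9) = 2.
Heap C is a plain Nim heap of size 7, so its Grundy value is 7.
Heap D is a plain Nim heap of size 2, so its Grundy value is 2.
The value of a disjunctive sum is the nim-sum of the parts.
Combined value = 3 XOR 2 XOR 7 XOR 2 = 4.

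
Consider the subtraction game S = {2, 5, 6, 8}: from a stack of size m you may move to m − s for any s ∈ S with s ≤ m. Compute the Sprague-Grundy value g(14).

Compute g(0), g(1), … for moves {2, 5, 6, 8}:
g(0) = mex{} = 0
g(1) = mex{} = 0
g(2) = mex{0} = 1
g(3) = mex{0} = 1
g(4) = mex{1} = 0
g(5) = mex{0,1} = 2
g(6) = mex{0} = 1
g(7) = mex{0,1,2} = 3
g(8) = mex{0,1} = 2
g(9) = mex{0,1,3} = 2
g(10) = mex{0,1,2} = 3
g(11) = mex{1,2} = 0
g(12) = mex{0,1,3} = 2
g(13) = mex{0,2,3} = 1
g(14) = mex{1,2} = 0
So g(14) = 0.

0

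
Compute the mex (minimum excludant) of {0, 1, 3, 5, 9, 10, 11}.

2

The values 0, 1 are all present; 2 is the first non-negative integer missing from the set.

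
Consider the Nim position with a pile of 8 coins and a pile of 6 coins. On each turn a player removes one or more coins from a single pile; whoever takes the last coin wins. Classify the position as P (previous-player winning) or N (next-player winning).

Nim-sum: 8 XOR 6 = 14.
The nim-sum is 14 ≠ 0, so this is an N-position: the player to move can win.

N-position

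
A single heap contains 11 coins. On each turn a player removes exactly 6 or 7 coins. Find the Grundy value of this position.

Grundy values for subtraction set {6, 7}:
g(0) = mex{} = 0
g(1) = mex{} = 0
g(2) = mex{} = 0
g(3) = mex{} = 0
g(4) = mex{} = 0
g(5) = mex{} = 0
g(6) = mex{0} = 1
g(7) = mex{0} = 1
g(8) = mex{0} = 1
g(9) = mex{0} = 1
g(10) = mex{0} = 1
g(11) = mex{0} = 1
So g(11) = 1.

1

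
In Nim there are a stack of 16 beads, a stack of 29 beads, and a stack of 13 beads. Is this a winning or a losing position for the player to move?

Compute the nim-sum pairwise:
16 XOR 29 = 13
13 XOR 13 = 0
The nim-sum is 0, so this is a P-position: the player to move is in a losing position under optimal play.

Losing position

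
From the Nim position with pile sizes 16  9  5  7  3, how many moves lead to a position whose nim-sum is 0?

1

Compute the nim-sum pairwise:
16 XOR 9 = 25
25 XOR 5 = 28
28 XOR 7 = 27
27 XOR 3 = 24
The overall nim-sum is X = 24. A pile of size p has a winning move iff p XOR X < p (reduce it to p XOR X).
  16: 16 XOR 24 = 8 < 16 — winning move (to 8).
  9: 9 XOR 24 = 17 ≥ 9 — no move.
  5: 5 XOR 24 = 29 ≥ 5 — no move.
  7: 7 XOR 24 = 31 ≥ 7 — no move.
  3: 3 XOR 24 = 27 ≥ 3 — no move.
That gives 1 winning move.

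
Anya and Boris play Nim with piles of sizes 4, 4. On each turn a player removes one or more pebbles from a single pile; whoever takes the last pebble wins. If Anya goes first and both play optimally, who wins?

Nim-sum: 4 XOR 4 = 0.
The nim-sum is 0, so this is a P-position: the player to move is in a losing position under optimal play; Anya is about to move from it and so loses — Boris wins.

Boris wins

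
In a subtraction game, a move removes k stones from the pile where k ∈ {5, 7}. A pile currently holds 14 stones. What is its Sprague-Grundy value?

0

Compute g(0), g(1), … for moves {5, 7}:
k:     0  1  2  3  4  5  6  7  8  9 10 11 12 13 14
g(k):  0  0  0  0  0  1  1  1  1  1  2  2  0  0  0
So g(14) = 0.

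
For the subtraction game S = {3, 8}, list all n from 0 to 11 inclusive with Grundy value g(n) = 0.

0, 1, 2, 6, 7, 11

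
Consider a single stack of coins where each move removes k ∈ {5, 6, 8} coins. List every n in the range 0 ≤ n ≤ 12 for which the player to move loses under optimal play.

Compute g(0), g(1), … for moves {5, 6, 8}:
g(0) = mex{} = 0
g(1) = mex{} = 0
g(2) = mex{} = 0
g(3) = mex{} = 0
g(4) = mex{} = 0
g(5) = mex{0} = 1
g(6) = mex{0} = 1
g(7) = mex{0} = 1
g(8) = mex{0} = 1
g(9) = mex{0} = 1
g(10) = mex{0,1} = 2
g(11) = mex{0,1} = 2
g(12) = mex{0,1} = 2
The P-positions (g = 0) in 0..12 are 0, 1, 2, 3, 4.

0, 1, 2, 3, 4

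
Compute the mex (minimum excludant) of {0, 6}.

0 is in the set but 1 is not, so the mex is 1.

1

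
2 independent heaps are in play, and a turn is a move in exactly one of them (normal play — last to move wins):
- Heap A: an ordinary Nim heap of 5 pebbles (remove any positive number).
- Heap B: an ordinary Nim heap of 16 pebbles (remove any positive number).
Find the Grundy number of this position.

21

Heap A is a plain Nim heap of size 5, so its Grundy value is 5.
Heap B is a plain Nim heap of size 16, so its Grundy value is 16.
By the Sprague-Grundy theorem, the Grundy value of a sum of independent games is the XOR of the component values.
Combined value = 5 ⊕ 16 = 21.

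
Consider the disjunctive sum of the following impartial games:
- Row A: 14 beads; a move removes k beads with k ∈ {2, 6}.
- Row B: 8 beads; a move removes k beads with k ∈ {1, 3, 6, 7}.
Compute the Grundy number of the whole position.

Build the Grundy sequence for row A with g(k) = mex{g(k−s) : s ∈ {2, 6}, s ≤ k}:
g(0) = mex{} = 0
g(1) = mex{} = 0
g(2) = mex{0} = 1
g(3) = mex{0} = 1
g(4) = mex{1} = 0
g(5) = mex{1} = 0
g(6) = mex{0} = 1
g(7) = mex{0} = 1
g(8) = mex{1} = 0
g(9) = mex{1} = 0
g(10) = mex{0} = 1
g(11) = mex{0} = 1
g(12) = mex{1} = 0
g(13) = mex{1} = 0
g(14) = mex{0} = 1
So g(14) = 1.
Grundy values for row B (subtraction set {1, 3, 6, 7}):
g(0) = mex{} = 0
g(1) = mex{0} = 1
g(2) = mex{1} = 0
g(3) = mex{0} = 1
g(4) = mex{1} = 0
g(5) = mex{0} = 1
g(6) = mex{0,1} = 2
g(7) = mex{0,1,2} = 3
g(8) = mex{0,1,3} = 2
So g(8) = 2.
The value of a disjunctive sum is the nim-sum of the parts.
Combined value = 1 XOR 2 = 3.

3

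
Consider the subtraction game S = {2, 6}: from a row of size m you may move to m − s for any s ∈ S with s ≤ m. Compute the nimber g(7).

1

Grundy values for subtraction set {2, 6}:
g(0) = mex{} = 0
g(1) = mex{} = 0
g(2) = mex{0} = 1
g(3) = mex{0} = 1
g(4) = mex{1} = 0
g(5) = mex{1} = 0
g(6) = mex{0} = 1
g(7) = mex{0} = 1
So g(7) = 1.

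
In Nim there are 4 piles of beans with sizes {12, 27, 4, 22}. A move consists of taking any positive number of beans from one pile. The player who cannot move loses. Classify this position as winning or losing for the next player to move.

Winning position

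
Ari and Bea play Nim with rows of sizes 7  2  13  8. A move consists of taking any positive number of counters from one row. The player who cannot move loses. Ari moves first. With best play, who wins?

Compute the nim-sum pairwise:
7 XOR 2 = 5
5 XOR 13 = 8
8 XOR 8 = 0
The nim-sum is 0, so this is a P-position: the player to move is in a losing position under optimal play; Ari is about to move from it and so loses — Bea wins.

Bea wins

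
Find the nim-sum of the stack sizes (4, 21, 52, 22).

Compute the nim-sum pairwise:
4 XOR 21 = 17
17 XOR 52 = 37
37 XOR 22 = 51

51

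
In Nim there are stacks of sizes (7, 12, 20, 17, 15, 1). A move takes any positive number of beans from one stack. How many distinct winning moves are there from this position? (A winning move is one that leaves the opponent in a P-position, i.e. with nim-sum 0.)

In binary:
  00111  (7)
  01100  (12)
  10100  (20)
  10001  (17)
  01111  (15)
  00001  (1)
  -----
  00000  (0)
The nim-sum is already 0, so every move leaves a nonzero nim-sum — there are no winning moves.

0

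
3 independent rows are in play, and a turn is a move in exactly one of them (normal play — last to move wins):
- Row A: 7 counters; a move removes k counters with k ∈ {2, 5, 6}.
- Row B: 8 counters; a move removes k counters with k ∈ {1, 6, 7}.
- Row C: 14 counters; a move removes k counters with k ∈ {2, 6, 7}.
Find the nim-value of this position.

1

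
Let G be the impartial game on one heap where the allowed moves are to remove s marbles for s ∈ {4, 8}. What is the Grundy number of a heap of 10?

2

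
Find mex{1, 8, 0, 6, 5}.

The values 0, 1 are all present; 2 is the first non-negative integer missing from the set.

2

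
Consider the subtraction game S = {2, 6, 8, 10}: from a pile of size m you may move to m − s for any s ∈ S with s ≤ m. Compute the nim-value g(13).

2

Compute g(0), g(1), … for moves {2, 6, 8, 10}:
k:     0  1  2  3  4  5  6  7  8  9 10 11 12 13
g(k):  0  0  1  1  0  0  1  1  2  2  3  3  2  2
So g(13) = 2.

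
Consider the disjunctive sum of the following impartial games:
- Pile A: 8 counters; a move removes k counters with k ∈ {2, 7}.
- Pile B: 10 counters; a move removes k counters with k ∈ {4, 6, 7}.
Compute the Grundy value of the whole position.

Build the Grundy sequence for pile A with g(k) = mex{g(k−s) : s ∈ {2, 7}, s ≤ k}:
g(0) = mex{} = 0
g(1) = mex{} = 0
g(2) = mex{0} = 1
g(3) = mex{0} = 1
g(4) = mex{1} = 0
g(5) = mex{1} = 0
g(6) = mex{0} = 1
g(7) = mex{0} = 1
g(8) = mex{0,1} = 2
So g(8) = 2.
For pile B, compute g(0), g(1), … with moves {4, 6, 7}:
g(0) = mex{} = 0
g(1) = mex{} = 0
g(2) = mex{} = 0
g(3) = mex{} = 0
g(4) = mex{0} = 1
g(5) = mex{0} = 1
g(6) = mex{0} = 1
g(7) = mex{0} = 1
g(8) = mex{0,1} = 2
g(9) = mex{0,1} = 2
g(10) = mex{0,1} = 2
So g(10) = 2.
By the Sprague-Grundy theorem, the Grundy value of a sum of independent games is the XOR of the component values.
Combined value = 2 ⊕ 2 = 0.

0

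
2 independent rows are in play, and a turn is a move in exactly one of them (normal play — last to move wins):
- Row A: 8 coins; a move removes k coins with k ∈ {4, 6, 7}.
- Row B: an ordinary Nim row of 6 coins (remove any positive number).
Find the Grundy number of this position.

Build the Grundy sequence for row A with g(k) = mex{g(k−s) : s ∈ {4, 6, 7}, s ≤ k}:
g(0) = mex{} = 0
g(1) = mex{} = 0
g(2) = mex{} = 0
g(3) = mex{} = 0
g(4) = mex{0} = 1
g(5) = mex{0} = 1
g(6) = mex{0} = 1
g(7) = mex{0} = 1
g(8) = mex{0,1} = 2
So g(8) = 2.
Row B is a plain Nim row of size 6, so its Grundy value is 6.
The value of a disjunctive sum is the nim-sum of the parts.
Combined value = 2 XOR 6 = 4.

4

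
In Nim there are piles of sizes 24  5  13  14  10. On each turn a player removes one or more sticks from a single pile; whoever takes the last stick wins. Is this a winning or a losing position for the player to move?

Winning position

Nim-sum: 24 ^ 5 ^ 13 ^ 14 ^ 10 = 20.
The nim-sum is 20 ≠ 0, so this is an N-position: the player to move can win.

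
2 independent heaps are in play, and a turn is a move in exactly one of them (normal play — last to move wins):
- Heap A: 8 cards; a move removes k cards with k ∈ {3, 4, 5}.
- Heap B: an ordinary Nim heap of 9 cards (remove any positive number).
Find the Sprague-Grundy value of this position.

9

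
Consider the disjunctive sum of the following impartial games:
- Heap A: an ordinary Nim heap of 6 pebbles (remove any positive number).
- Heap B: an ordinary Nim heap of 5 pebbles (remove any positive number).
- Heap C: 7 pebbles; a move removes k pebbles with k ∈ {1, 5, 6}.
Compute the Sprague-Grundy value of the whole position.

Heap A is a plain Nim heap of size 6, so its Grundy value is 6.
Heap B is a plain Nim heap of size 5, so its Grundy value is 5.
Grundy values for heap C (subtraction set {1, 5, 6}):
g(0) = mex{} = 0
g(1) = mex{0} = 1
g(2) = mex{1} = 0
g(3) = mex{0} = 1
g(4) = mex{1} = 0
g(5) = mex{0} = 1
g(6) = mex{0,1} = 2
g(7) = mex{0,1,2} = 3
So g(7) = 3.
The value of a disjunctive sum is the nim-sum of the parts.
Combined value = 6 ⊕ 5 ⊕ 3 = 0.

0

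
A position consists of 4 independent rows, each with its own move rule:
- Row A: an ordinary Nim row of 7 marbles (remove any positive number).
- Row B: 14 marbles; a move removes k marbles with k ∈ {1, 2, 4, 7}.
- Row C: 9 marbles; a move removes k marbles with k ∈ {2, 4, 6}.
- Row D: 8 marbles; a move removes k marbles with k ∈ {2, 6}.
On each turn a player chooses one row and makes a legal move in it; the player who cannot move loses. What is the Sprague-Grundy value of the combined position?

Row A is a plain Nim row of size 7, so its Grundy value is 7.
Build the Grundy sequence for row B with g(k) = mex{g(k−s) : s ∈ {1, 2, 4, 7}, s ≤ k}:
k:     0  1  2  3  4  5  6  7  8  9 10 11 12 13 14
g(k):  0  1  2  0  1  2  0  1  2  0  1  2  0  1  2
So g(14) = 2.
Build the Grundy sequence for row C with g(k) = mex{g(k−s) : s ∈ {2, 4, 6}, s ≤ k}:
g(0) = mex{} = 0
g(1) = mex{} = 0
g(2) = mex{0} = 1
g(3) = mex{0} = 1
g(4) = mex{0,1} = 2
g(5) = mex{0,1} = 2
g(6) = mex{0,1,2} = 3
g(7) = mex{0,1,2} = 3
g(8) = mex{1,2,3} = 0
g(9) = mex{1,2,3} = 0
So g(9) = 0.
Build the Grundy sequence for row D with g(k) = mex{g(k−s) : s ∈ {2, 6}, s ≤ k}:
k:     0  1  2  3  4  5  6  7  8
g(k):  0  0  1  1  0  0  1  1  0
So g(8) = 0.
The value of a disjunctive sum is the nim-sum of the parts.
Combined value = 7 ⊕ 2 ⊕ 0 ⊕ 0 = 5.

5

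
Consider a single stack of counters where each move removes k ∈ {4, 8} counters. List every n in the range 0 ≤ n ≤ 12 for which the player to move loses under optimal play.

0, 1, 2, 3, 12

Grundy values for subtraction set {4, 8}:
k:     0  1  2  3  4  5  6  7  8  9 10 11 12
g(k):  0  0  0  0  1  1  1  1  2  2  2  2  0
The P-positions (g = 0) in 0..12 are 0, 1, 2, 3, 12.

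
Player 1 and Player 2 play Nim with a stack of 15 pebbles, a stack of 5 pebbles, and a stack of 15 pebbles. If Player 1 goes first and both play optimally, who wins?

Nim-sum: 15 XOR 5 XOR 15 = 5.
The nim-sum is 5 ≠ 0, so this is an N-position: the player to move can win; Player 1 has a winning move.

Player 1 wins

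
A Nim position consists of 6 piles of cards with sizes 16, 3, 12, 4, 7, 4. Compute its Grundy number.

24

Nim-sum: 16 XOR 3 XOR 12 XOR 4 XOR 7 XOR 4 = 24.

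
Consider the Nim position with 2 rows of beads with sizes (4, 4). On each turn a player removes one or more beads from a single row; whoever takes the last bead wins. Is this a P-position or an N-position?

P-position

Compute the nim-sum pairwise:
4 ^ 4 = 0
The nim-sum is 0, so this is a P-position: the player to move is in a losing position under optimal play.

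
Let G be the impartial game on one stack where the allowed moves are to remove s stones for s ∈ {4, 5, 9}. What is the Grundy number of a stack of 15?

Build the Grundy sequence with g(k) = mex{g(k−s) : s ∈ {4, 5, 9}, s ≤ k}:
k:     0  1  2  3  4  5  6  7  8  9 10 11 12 13 14 15
g(k):  0  0  0  0  1  1  1  1  2  2  2  2  3  0  0  0
So g(15) = 0.

0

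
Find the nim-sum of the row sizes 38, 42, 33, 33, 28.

16

Nim-sum: 38 ⊕ 42 ⊕ 33 ⊕ 33 ⊕ 28 = 16.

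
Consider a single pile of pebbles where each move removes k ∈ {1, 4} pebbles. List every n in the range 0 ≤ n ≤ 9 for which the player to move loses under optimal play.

Build the Grundy sequence with g(k) = mex{g(k−s) : s ∈ {1, 4}, s ≤ k}:
g(0) = mex{} = 0
g(1) = mex{0} = 1
g(2) = mex{1} = 0
g(3) = mex{0} = 1
g(4) = mex{0,1} = 2
g(5) = mex{1,2} = 0
g(6) = mex{0} = 1
g(7) = mex{1} = 0
g(8) = mex{0,2} = 1
g(9) = mex{0,1} = 2
The P-positions (g = 0) in 0..9 are 0, 2, 5, 7.

0, 2, 5, 7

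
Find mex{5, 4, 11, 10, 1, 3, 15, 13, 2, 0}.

The values 0, 1, 2, 3, 4, 5 are all present; 6 is the first non-negative integer missing from the set.

6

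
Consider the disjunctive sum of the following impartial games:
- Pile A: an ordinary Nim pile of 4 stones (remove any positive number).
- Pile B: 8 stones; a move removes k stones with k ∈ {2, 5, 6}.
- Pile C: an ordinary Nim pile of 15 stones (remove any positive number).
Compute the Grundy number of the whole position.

11

Pile A is a plain Nim pile of size 4, so its Grundy value is 4.
For pile B, compute g(0), g(1), … with moves {2, 5, 6}:
k:     0  1  2  3  4  5  6  7  8
g(k):  0  0  1  1  0  2  1  3  0
So g(8) = 0.
Pile C is a plain Nim pile of size 15, so its Grundy value is 15.
The value of a disjunctive sum is the nim-sum of the parts.
Combined value = 4 XOR 0 XOR 15 = 11.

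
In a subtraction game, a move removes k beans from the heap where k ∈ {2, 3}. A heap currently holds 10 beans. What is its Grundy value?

0

Grundy values for subtraction set {2, 3}:
k:     0  1  2  3  4  5  6  7  8  9 10
g(k):  0  0  1  1  2  0  0  1  1  2  0
So g(10) = 0.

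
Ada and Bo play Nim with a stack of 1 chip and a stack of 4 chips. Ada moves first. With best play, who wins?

Compute the nim-sum pairwise:
1 ⊕ 4 = 5
The nim-sum is 5 ≠ 0, so this is an N-position: the player to move can win; Ada has a winning move.

Ada wins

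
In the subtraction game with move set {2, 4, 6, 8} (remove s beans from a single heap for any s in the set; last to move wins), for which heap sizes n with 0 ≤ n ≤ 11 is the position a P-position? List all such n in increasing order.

0, 1, 10, 11

Compute g(0), g(1), … for moves {2, 4, 6, 8}:
k:     0  1  2  3  4  5  6  7  8  9 10 11
g(k):  0  0  1  1  2  2  3  3  4  4  0  0
The P-positions (g = 0) in 0..11 are 0, 1, 10, 11.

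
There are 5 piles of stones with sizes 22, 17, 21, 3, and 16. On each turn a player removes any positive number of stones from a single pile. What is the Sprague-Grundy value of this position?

Compute the nim-sum pairwise:
22 XOR 17 = 7
7 XOR 21 = 18
18 XOR 3 = 17
17 XOR 16 = 1

1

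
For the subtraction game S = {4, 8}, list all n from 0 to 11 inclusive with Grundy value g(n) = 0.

0, 1, 2, 3

Grundy values for subtraction set {4, 8}:
k:     0  1  2  3  4  5  6  7  8  9 10 11
g(k):  0  0  0  0  1  1  1  1  2  2  2  2
The P-positions (g = 0) in 0..11 are 0, 1, 2, 3.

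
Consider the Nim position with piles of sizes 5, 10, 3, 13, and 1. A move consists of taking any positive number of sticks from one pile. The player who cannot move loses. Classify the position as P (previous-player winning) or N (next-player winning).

Nim-sum: 5 ⊕ 10 ⊕ 3 ⊕ 13 ⊕ 1 = 0.
The nim-sum is 0, so this is a P-position: the player to move is in a losing position under optimal play.

P-position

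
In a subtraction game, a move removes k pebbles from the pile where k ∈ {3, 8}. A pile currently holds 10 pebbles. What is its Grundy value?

Compute g(0), g(1), … for moves {3, 8}:
k:     0  1  2  3  4  5  6  7  8  9 10
g(k):  0  0  0  1  1  1  0  0  2  1  1
So g(10) = 1.

1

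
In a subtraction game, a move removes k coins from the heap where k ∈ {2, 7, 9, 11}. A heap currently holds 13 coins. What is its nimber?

2

Compute g(0), g(1), … for moves {2, 7, 9, 11}:
g(0) = mex{} = 0
g(1) = mex{} = 0
g(2) = mex{0} = 1
g(3) = mex{0} = 1
g(4) = mex{1} = 0
g(5) = mex{1} = 0
g(6) = mex{0} = 1
g(7) = mex{0} = 1
g(8) = mex{0,1} = 2
g(9) = mex{0,1} = 2
g(10) = mex{0,1,2} = 3
g(11) = mex{0,1,2} = 3
g(12) = mex{0,1,3} = 2
g(13) = mex{0,1,3} = 2
So g(13) = 2.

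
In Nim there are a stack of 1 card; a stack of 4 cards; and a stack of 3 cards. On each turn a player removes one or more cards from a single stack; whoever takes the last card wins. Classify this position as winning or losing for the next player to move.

Winning position

Bitwise XOR of the heap sizes:
  001  (1)
  100  (4)
  011  (3)
  ---
  110  (6)
The nim-sum is 6 ≠ 0, so this is an N-position: the player to move can win.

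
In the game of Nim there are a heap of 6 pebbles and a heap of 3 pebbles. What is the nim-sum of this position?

5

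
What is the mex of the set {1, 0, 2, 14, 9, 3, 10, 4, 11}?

The values 0, 1, 2, 3, 4 are all present; 5 is the first non-negative integer missing from the set.

5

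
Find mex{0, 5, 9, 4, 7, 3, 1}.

2

The values 0, 1 are all present; 2 is the first non-negative integer missing from the set.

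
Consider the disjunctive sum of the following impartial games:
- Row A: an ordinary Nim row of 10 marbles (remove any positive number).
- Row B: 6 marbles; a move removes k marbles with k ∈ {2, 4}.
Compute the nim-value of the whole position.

10

Row A is a plain Nim row of size 10, so its Grundy value is 10.
For row B, compute g(0), g(1), … with moves {2, 4}:
g(0) = mex{} = 0
g(1) = mex{} = 0
g(2) = mex{0} = 1
g(3) = mex{0} = 1
g(4) = mex{0,1} = 2
g(5) = mex{0,1} = 2
g(6) = mex{1,2} = 0
So g(6) = 0.
By the Sprague-Grundy theorem, the Grundy value of a sum of independent games is the XOR of the component values.
Combined value = 10 XOR 0 = 10.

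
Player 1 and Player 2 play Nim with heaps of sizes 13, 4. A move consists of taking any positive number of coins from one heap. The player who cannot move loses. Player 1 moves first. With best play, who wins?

Player 1 wins

Nim-sum: 13 ⊕ 4 = 9.
The nim-sum is 9 ≠ 0, so this is an N-position: the player to move can win; Player 1 has a winning move.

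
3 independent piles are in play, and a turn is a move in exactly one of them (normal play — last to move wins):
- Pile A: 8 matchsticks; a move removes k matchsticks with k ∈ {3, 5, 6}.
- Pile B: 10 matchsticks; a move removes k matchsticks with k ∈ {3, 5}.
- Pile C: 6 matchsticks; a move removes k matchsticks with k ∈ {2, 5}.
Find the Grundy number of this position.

3

For pile A, compute g(0), g(1), … with moves {3, 5, 6}:
k:     0  1  2  3  4  5  6  7  8
g(k):  0  0  0  1  1  1  2  2  2
So g(8) = 2.
Grundy values for pile B (subtraction set {3, 5}):
k:     0  1  2  3  4  5  6  7  8  9 10
g(k):  0  0  0  1  1  1  2  2  0  0  0
So g(10) = 0.
Build the Grundy sequence for pile C with g(k) = mex{g(k−s) : s ∈ {2, 5}, s ≤ k}:
g(0) = mex{} = 0
g(1) = mex{} = 0
g(2) = mex{0} = 1
g(3) = mex{0} = 1
g(4) = mex{1} = 0
g(5) = mex{0,1} = 2
g(6) = mex{0} = 1
So g(6) = 1.
The value of a disjunctive sum is the nim-sum of the parts.
Combined value = 2 XOR 0 XOR 1 = 3.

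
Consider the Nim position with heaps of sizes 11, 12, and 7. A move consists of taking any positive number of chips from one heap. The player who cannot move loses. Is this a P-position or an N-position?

Nim-sum: 11 XOR 12 XOR 7 = 0.
The nim-sum is 0, so this is a P-position: the player to move is in a losing position under optimal play.

P-position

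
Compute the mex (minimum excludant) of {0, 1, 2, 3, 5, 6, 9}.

4

The values 0, 1, 2, 3 are all present; 4 is the first non-negative integer missing from the set.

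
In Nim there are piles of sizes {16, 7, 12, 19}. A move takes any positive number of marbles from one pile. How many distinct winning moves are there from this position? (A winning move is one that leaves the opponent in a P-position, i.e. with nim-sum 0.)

1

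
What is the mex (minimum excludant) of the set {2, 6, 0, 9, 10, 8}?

0 is in the set but 1 is not, so the mex is 1.

1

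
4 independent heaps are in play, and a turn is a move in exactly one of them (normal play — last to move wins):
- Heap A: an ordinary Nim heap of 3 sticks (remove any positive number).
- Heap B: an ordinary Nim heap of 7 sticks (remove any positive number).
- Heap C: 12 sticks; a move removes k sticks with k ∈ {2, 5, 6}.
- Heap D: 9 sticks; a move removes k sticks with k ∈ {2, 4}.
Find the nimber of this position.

5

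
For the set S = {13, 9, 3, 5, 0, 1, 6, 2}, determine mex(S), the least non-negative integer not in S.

4

The values 0, 1, 2, 3 are all present; 4 is the first non-negative integer missing from the set.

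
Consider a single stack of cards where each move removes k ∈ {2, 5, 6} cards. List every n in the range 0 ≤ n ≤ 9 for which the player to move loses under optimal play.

Grundy values for subtraction set {2, 5, 6}:
g(0) = mex{} = 0
g(1) = mex{} = 0
g(2) = mex{0} = 1
g(3) = mex{0} = 1
g(4) = mex{1} = 0
g(5) = mex{0,1} = 2
g(6) = mex{0} = 1
g(7) = mex{0,1,2} = 3
g(8) = mex{1} = 0
g(9) = mex{0,1,3} = 2
The P-positions (g = 0) in 0..9 are 0, 1, 4, 8.

0, 1, 4, 8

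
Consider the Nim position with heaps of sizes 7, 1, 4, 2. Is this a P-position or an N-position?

P-position

Bitwise XOR of the heap sizes:
  111  (7)
  001  (1)
  100  (4)
  010  (2)
  ---
  000  (0)
The nim-sum is 0, so this is a P-position: the player to move is in a losing position under optimal play.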